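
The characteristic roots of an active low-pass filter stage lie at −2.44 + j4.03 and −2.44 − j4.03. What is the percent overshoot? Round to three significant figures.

|pole| = ω_n = √(2.44² + 4.03²) = 4.71 rad/s; ζ = cos θ = σ/ω_n = 0.518.
Overshoot: exp(−π·0.518/√(1−0.518²)) = 0.149, i.e. 14.9%.

%OS ≈ 14.9%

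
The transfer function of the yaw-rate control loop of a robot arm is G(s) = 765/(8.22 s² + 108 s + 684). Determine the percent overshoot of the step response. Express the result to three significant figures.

%OS ≈ 3.84%

Dividing through by 8.22: denominator becomes s² + 13.14 s + 83.21.
So ω_n = √83.21 = 9.12 rad/s and ζ = 13.14/(2·9.12) = 0.720.
Overshoot: exp(−π·0.720/√(1−0.720²)) = 0.0384, i.e. 3.84%.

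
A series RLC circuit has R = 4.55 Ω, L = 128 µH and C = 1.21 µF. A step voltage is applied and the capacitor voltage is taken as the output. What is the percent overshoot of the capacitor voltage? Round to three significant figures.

%OS ≈ 49.0%

For a series RLC circuit (capacitor voltage as output), ω_n = 1/√(LC) = 1/√(128 µH · 1.21 µF) = 80400 rad/s.
ζ = (R/2)·√(C/L) = (4.55/2)·√(1.21 µF/128 µH) = 0.221.
%OS = 100 e^{−πζ/√(1−ζ²)} with ζ = 0.221 gives 49.0%.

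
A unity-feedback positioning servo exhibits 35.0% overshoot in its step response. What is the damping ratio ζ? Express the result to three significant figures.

ζ ≈ 0.317

Inverting the overshoot relation: ζ = |ln 0.350|/√(π² + ln²0.350) = 0.317.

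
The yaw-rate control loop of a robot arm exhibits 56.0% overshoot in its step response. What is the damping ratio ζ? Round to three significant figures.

ζ ≈ 0.181

Inverting the overshoot relation: ζ = |ln 0.560|/√(π² + ln²0.560) = 0.181.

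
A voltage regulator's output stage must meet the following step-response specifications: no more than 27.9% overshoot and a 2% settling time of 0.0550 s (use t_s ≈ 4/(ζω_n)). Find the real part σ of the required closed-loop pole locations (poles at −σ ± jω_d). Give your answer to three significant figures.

σ ≈ 72.7

The settling-time spec alone fixes σ = ζω_n = 4/t_s = 4/0.0550 = 72.7.
(Overshoot then fixes ζ = 0.376 and hence ω_d = σ·√(1−ζ²)/ζ = 179 rad/s.)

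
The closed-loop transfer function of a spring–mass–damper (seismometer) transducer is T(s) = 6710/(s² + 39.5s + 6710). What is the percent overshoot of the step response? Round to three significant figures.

%OS ≈ 45.8%

ω_n = √6710 = 81.9 rad/s; ζ = 39.5/(2·81.9) = 0.241.
Overshoot: exp(−π·0.241/√(1−0.241²)) = 0.458, i.e. 45.8%.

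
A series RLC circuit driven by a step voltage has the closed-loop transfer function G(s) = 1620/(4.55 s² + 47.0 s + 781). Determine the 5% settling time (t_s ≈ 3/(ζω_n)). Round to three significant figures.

t_s ≈ 0.581 s

Dividing through by 4.55: denominator becomes s² + 10.33 s + 171.6.
So ω_n = √171.6 = 13.1 rad/s and ζ = 10.33/(2·13.1) = 0.394.
t_s ≈ 3/(ζω_n) = 0.581 s.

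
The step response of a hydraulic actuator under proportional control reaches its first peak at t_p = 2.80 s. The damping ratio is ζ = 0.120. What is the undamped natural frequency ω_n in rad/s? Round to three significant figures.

ω_n ≈ 1.13 rad/s

Peak time t_p = π/ω_d, so ω_d = π/t_p = π/2.80 = 1.12 rad/s.
ω_n = ω_d/√(1−ζ²) = 1.12/√0.986 = 1.13 rad/s.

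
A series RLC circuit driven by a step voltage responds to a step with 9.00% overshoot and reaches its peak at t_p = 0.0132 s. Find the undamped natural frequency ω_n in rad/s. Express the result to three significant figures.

From the overshoot, ζ = −ln(OS)/√(π²+ln²(OS)) = 0.608.
t_p = π/ω_d ⇒ ω_d = 238 rad/s; then ω_n = ω_d/√(1−ζ²) = 300 rad/s.

ω_n ≈ 300 rad/s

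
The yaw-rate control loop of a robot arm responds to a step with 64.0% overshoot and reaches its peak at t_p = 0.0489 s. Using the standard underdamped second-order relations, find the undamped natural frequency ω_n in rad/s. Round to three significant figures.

ω_n ≈ 64.9 rad/s

The overshoot fixes ζ = −ln(OS)/√(π²+ln²(OS)) = 0.141.
From t_p = π/ω_d, ω_d = π/0.0489 = 64.2 rad/s, so ω_n = ω_d/√(1−ζ²) = 64.9 rad/s.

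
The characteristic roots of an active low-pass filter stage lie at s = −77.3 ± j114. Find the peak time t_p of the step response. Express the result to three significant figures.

t_p ≈ 0.0276 s

t_p = π/ω_d with ω_d = 114 (the imaginary part), so t_p = 0.0276 s.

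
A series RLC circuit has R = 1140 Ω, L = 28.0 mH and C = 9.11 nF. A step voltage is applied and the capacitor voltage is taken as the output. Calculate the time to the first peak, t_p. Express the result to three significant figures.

For a series RLC circuit (capacitor voltage as output), ω_n = 1/√(LC) = 1/√(28.0 mH · 9.11 nF) = 62600 rad/s.
ζ = (R/2)·√(C/L) = (1140/2)·√(9.11 nF/28.0 mH) = 0.325.
ω_d = ω_n√(1−ζ²) = 59200 rad/s. t_p = π/ω_d = 0.0000531 s.

t_p ≈ 0.0000531 s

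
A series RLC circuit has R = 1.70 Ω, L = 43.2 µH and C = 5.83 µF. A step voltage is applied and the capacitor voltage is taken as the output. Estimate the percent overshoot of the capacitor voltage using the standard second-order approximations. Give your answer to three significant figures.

For a series RLC circuit (capacitor voltage as output), ω_n = 1/√(LC) = 1/√(43.2 µH · 5.83 µF) = 63000 rad/s.
ζ = (R/2)·√(C/L) = (1.70/2)·√(5.83 µF/43.2 µH) = 0.312.
Overshoot: exp(−π·0.312/√(1−0.312²)) = 0.356, i.e. 35.6%.

%OS ≈ 35.6%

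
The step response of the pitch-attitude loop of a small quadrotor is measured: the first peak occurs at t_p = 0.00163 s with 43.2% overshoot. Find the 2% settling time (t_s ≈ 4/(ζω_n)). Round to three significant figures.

t_s ≈ 0.00777 s

ζ from %OS: ζ = |ln 0.432|/√(π²+ln²0.432) = 0.258.
t_p = π/ω_d ⇒ ω_d = 1930 rad/s; then ω_n = ω_d/√(1−ζ²) = 1990 rad/s.
t_s ≈ 4/(ζω_n) = 4/(0.258·1990) = 0.00777 s.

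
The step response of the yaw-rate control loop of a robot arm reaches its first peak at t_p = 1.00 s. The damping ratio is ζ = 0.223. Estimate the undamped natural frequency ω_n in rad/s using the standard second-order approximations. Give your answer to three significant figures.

ω_n ≈ 3.22 rad/s

Peak time t_p = π/ω_d, so ω_d = π/t_p = π/1.00 = 3.14 rad/s.
ω_n = ω_d/√(1−ζ²) = 3.14/√0.950 = 3.22 rad/s.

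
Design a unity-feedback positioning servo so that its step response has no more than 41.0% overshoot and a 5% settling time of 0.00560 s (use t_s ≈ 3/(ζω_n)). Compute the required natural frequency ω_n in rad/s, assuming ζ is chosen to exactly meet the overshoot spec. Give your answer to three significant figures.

ω_n ≈ 1960 rad/s

Inverting the overshoot relation: ζ = |ln 0.410|/√(π² + ln²0.410) = 0.273.
From t_s ≈ 3/(ζω_n): ω_n = 3/(ζ·t_s) = 3/(0.273·0.00560) = 1960 rad/s.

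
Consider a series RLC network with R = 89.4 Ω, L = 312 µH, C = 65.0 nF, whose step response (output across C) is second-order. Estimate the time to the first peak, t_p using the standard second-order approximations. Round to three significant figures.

For a series RLC circuit (capacitor voltage as output), ω_n = 1/√(LC) = 1/√(312 µH · 65.0 nF) = 222000 rad/s.
ζ = (R/2)·√(C/L) = (89.4/2)·√(65.0 nF/312 µH) = 0.645.
ω_d = ω_n√(1−ζ²) = 170000 rad/s. t_p = π/ω_d = 0.0000185 s.

t_p ≈ 0.0000185 s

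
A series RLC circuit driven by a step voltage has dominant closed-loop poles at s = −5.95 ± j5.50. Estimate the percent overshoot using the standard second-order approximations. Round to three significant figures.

%OS ≈ 3.34%

The poles are at −σ ± jω_d with σ = 5.95 and ω_d = 5.50, so ω_n = √(σ²+ω_d²) = 8.10 rad/s and ζ = σ/ω_n = 0.734.
%OS = 100 e^{−πζ/√(1−ζ²)} with ζ = 0.734 gives 3.34%.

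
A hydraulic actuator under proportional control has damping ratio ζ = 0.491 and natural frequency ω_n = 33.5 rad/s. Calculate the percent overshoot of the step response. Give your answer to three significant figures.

For an underdamped second-order system, %OS = 100·exp(−πζ/√(1−ζ²)).
πζ/√(1−ζ²) = π·0.491/√(1−0.241) = 1.771, so %OS = 100·e^(−1.771) = 17.0%.

%OS ≈ 17.0%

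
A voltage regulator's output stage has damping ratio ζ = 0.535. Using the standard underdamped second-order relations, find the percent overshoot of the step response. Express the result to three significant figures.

For an underdamped second-order system, %OS = 100·exp(−πζ/√(1−ζ²)).
πζ/√(1−ζ²) = π·0.535/√(1−0.286) = 1.989, so %OS = 100·e^(−1.989) = 13.7%.

%OS ≈ 13.7%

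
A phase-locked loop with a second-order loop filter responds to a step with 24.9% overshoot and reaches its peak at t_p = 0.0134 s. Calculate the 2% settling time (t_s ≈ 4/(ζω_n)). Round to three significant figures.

From the overshoot, ζ = −ln(OS)/√(π²+ln²(OS)) = 0.405.
t_p = π/ω_d ⇒ ω_d = 234 rad/s; then ω_n = ω_d/√(1−ζ²) = 256 rad/s.
t_s ≈ 4/(ζω_n) = 4/(0.405·256) = 0.0386 s.

t_s ≈ 0.0386 s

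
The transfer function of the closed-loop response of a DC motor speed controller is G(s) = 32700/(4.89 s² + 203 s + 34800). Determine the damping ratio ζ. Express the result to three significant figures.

ζ ≈ 0.246

Dividing through by 4.89: denominator becomes s² + 41.51 s + 7117.
So ω_n = √7117 = 84.4 rad/s and ζ = 41.51/(2·84.4) = 0.246.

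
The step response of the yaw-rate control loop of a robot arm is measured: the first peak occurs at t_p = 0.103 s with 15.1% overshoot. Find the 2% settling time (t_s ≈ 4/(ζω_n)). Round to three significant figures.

The overshoot fixes ζ = −ln(OS)/√(π²+ln²(OS)) = 0.516.
t_p = π/ω_d ⇒ ω_d = 30.5 rad/s; then ω_n = ω_d/√(1−ζ²) = 35.6 rad/s.
t_s ≈ 4/(ζω_n) = 4/(0.516·35.6) = 0.218 s.

t_s ≈ 0.218 s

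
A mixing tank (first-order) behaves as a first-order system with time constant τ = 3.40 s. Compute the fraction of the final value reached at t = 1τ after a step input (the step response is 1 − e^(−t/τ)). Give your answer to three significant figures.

y(t)/y_∞ = 1 − e^(−t/τ) = 1 − e^(−1) = 1 − e^(−1.00) = 0.632.

y/y_∞ ≈ 0.632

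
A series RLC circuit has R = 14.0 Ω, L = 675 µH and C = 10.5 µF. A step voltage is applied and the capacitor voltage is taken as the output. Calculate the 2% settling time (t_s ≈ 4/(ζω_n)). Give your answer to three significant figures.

For a series RLC circuit (capacitor voltage as output), ω_n = 1/√(LC) = 1/√(675 µH · 10.5 µF) = 11900 rad/s.
ζ = (R/2)·√(C/L) = (14.0/2)·√(10.5 µF/675 µH) = 0.873.
t_s ≈ 4/(ζω_n) = 0.000386 s.

t_s ≈ 0.000386 s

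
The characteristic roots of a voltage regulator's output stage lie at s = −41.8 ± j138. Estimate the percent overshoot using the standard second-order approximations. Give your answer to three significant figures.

%OS ≈ 38.6%

The poles are at −σ ± jω_d with σ = 41.8 and ω_d = 138, so ω_n = √(σ²+ω_d²) = 144 rad/s and ζ = σ/ω_n = 0.290.
%OS = 100 e^{−πζ/√(1−ζ²)} with ζ = 0.290 gives 38.6%.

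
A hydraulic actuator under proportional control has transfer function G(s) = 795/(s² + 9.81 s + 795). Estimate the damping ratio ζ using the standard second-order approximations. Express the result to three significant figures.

Comparing the denominator to s² + 2ζω_n s + ω_n²: ω_n = √795 = 28.2 rad/s, and 2ζω_n = 9.81 so ζ = 9.81/(2·28.2) = 0.174.

ζ ≈ 0.174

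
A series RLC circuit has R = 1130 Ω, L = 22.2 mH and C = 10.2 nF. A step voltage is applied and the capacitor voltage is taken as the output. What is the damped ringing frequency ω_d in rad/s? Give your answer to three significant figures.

ω_d ≈ 61400 rad/s

For a series RLC circuit (capacitor voltage as output), ω_n = 1/√(LC) = 1/√(22.2 mH · 10.2 nF) = 66500 rad/s.
ζ = (R/2)·√(C/L) = (1130/2)·√(10.2 nF/22.2 mH) = 0.383.
The damped frequency ω_d = ω_n√(1−ζ²) = 61400 rad/s.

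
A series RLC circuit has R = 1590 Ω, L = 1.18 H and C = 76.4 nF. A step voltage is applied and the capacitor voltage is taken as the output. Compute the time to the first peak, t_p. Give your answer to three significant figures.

For a series RLC circuit (capacitor voltage as output), ω_n = 1/√(LC) = 1/√(1.18 H · 76.4 nF) = 3330 rad/s.
ζ = (R/2)·√(C/L) = (1590/2)·√(76.4 nF/1.18 H) = 0.202.
ω_d = ω_n√(1−ζ²) = 3260 rad/s. t_p = π/ω_d = 0.000963 s.

t_p ≈ 0.000963 s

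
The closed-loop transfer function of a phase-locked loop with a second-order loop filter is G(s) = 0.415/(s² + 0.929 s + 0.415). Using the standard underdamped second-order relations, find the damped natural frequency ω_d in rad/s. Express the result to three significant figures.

Matching coefficients with s² + 2ζω_n s + ω_n² gives ω_n² = 0.415 ⇒ ω_n = 0.644 rad/s, and ζ = 0.929/(2ω_n) = 0.721.
The damped frequency ω_d = ω_n√(1−ζ²) = 0.446 rad/s.

ω_d ≈ 0.446 rad/s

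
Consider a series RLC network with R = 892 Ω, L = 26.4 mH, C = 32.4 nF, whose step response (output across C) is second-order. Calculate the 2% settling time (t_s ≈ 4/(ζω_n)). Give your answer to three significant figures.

For a series RLC circuit (capacitor voltage as output), ω_n = 1/√(LC) = 1/√(26.4 mH · 32.4 nF) = 34200 rad/s.
ζ = (R/2)·√(C/L) = (892/2)·√(32.4 nF/26.4 mH) = 0.494.
t_s ≈ 4/(ζω_n) = 0.000237 s.

t_s ≈ 0.000237 s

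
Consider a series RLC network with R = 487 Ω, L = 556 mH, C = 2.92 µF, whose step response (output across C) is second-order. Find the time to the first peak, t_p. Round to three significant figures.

For a series RLC circuit (capacitor voltage as output), ω_n = 1/√(LC) = 1/√(556 mH · 2.92 µF) = 785 rad/s.
ζ = (R/2)·√(C/L) = (487/2)·√(2.92 µF/556 mH) = 0.558.
ω_d = 785·√(1 − 0.558²) = 651 rad/s. t_p = π/ω_d = 0.00482 s.

t_p ≈ 0.00482 s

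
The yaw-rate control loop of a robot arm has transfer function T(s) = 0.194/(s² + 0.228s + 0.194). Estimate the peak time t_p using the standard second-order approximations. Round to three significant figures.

Comparing the denominator to s² + 2ζω_n s + ω_n²: ω_n = √0.194 = 0.440 rad/s, and 2ζω_n = 0.228 so ζ = 0.228/(2·0.440) = 0.259.
ω_d = ω_n√(1−ζ²) = 0.425 rad/s. Then t_p = π/ω_d = 7.38 s.

t_p ≈ 7.38 s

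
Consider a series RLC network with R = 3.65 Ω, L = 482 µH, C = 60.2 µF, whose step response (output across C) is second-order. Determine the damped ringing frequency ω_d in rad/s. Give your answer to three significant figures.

ω_d ≈ 4490 rad/s

For a series RLC circuit (capacitor voltage as output), ω_n = 1/√(LC) = 1/√(482 µH · 60.2 µF) = 5870 rad/s.
ζ = (R/2)·√(C/L) = (3.65/2)·√(60.2 µF/482 µH) = 0.645.
ω_d = 5870·√(1 − 0.645²) = 4490 rad/s.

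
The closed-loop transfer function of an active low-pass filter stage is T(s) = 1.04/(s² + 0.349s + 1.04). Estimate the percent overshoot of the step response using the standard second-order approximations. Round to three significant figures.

%OS ≈ 57.9%

Matching coefficients with s² + 2ζω_n s + ω_n² gives ω_n² = 1.04 ⇒ ω_n = 1.02 rad/s, and ζ = 0.349/(2ω_n) = 0.171.
%OS = 100·exp(−πζ/√(1−ζ²)) = 57.9%.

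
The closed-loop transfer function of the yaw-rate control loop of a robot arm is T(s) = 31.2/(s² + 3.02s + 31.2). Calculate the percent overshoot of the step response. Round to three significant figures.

Matching coefficients with s² + 2ζω_n s + ω_n² gives ω_n² = 31.2 ⇒ ω_n = 5.59 rad/s, and ζ = 3.02/(2ω_n) = 0.270.
Overshoot: exp(−π·0.270/√(1−0.270²)) = 0.414, i.e. 41.4%.

%OS ≈ 41.4%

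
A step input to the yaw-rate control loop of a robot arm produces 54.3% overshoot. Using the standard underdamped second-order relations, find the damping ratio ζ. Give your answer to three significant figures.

ζ ≈ 0.191

Inverting the overshoot relation: ζ = |ln 0.543|/√(π² + ln²0.543) = 0.191.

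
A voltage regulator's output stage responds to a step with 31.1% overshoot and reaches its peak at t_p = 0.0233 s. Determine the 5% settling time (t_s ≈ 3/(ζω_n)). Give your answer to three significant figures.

t_s ≈ 0.0598 s

From the overshoot, ζ = −ln(OS)/√(π²+ln²(OS)) = 0.348.
From t_p = π/ω_d, ω_d = π/0.0233 = 135 rad/s, so ω_n = ω_d/√(1−ζ²) = 144 rad/s.
t_s ≈ 3/(ζω_n) = 3/(0.348·144) = 0.0598 s.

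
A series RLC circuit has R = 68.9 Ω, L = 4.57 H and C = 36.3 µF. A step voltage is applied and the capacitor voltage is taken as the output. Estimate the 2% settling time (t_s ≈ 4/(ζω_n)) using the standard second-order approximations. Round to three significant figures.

For a series RLC circuit (capacitor voltage as output), ω_n = 1/√(LC) = 1/√(4.57 H · 36.3 µF) = 77.6 rad/s.
ζ = (R/2)·√(C/L) = (68.9/2)·√(36.3 µF/4.57 H) = 0.0971.
t_s ≈ 4/(ζω_n) = 0.531 s.

t_s ≈ 0.531 s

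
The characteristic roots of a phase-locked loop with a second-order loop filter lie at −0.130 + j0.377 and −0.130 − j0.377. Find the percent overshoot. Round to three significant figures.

The poles are at −σ ± jω_d with σ = 0.130 and ω_d = 0.377, so ω_n = √(σ²+ω_d²) = 0.399 rad/s and ζ = σ/ω_n = 0.326.
Overshoot: exp(−π·0.326/√(1−0.326²)) = 0.338, i.e. 33.8%.

%OS ≈ 33.8%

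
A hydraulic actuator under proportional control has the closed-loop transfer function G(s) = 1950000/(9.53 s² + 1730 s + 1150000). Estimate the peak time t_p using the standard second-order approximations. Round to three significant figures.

Dividing through by 9.53: denominator becomes s² + 181.5 s + 120700.
So ω_n = √120700 = 347 rad/s and ζ = 181.5/(2·347) = 0.261.
ω_d = ω_n√(1−ζ²) = 335 rad/s. t_p = π/ω_d = 0.00937 s.

t_p ≈ 0.00937 s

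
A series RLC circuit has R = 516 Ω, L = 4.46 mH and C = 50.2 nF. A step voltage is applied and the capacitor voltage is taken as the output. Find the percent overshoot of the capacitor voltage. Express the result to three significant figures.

For a series RLC circuit (capacitor voltage as output), ω_n = 1/√(LC) = 1/√(4.46 mH · 50.2 nF) = 66800 rad/s.
ζ = (R/2)·√(C/L) = (516/2)·√(50.2 nF/4.46 mH) = 0.866.
%OS = 100 e^{−πζ/√(1−ζ²)} with ζ = 0.866 gives 0.438%.

%OS ≈ 0.438%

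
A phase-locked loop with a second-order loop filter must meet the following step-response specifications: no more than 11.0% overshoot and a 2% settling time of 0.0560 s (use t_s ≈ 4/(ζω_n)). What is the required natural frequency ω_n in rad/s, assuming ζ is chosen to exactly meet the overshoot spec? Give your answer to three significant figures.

From %OS = 100·exp(−πζ/√(1−ζ²)), invert to get ζ = −ln(OS)/√(π² + ln²(OS)) with OS = 0.110.
−ln 0.110 = 2.207, so ζ = 2.207/√(π² + 4.872) = 0.575.
From t_s ≈ 4/(ζω_n): ω_n = 4/(ζ·t_s) = 4/(0.575·0.0560) = 124 rad/s.

ω_n ≈ 124 rad/s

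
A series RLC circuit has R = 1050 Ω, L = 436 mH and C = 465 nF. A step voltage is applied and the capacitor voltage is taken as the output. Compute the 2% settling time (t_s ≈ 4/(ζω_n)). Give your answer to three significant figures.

t_s ≈ 0.00332 s

For a series RLC circuit (capacitor voltage as output), ω_n = 1/√(LC) = 1/√(436 mH · 465 nF) = 2220 rad/s.
ζ = (R/2)·√(C/L) = (1050/2)·√(465 nF/436 mH) = 0.542.
t_s ≈ 4/(ζω_n) = 0.00332 s.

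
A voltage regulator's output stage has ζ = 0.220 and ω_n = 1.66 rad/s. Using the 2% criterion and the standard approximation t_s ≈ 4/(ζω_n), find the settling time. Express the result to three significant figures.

t_s ≈ 11.0 s

t_s ≈ 4/(ζω_n) = 4/(0.220 × 1.66) = 11.0 s.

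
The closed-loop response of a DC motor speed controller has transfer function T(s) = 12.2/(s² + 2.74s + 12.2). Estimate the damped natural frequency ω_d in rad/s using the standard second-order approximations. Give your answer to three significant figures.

ω_d ≈ 3.21 rad/s

ω_n = √12.2 = 3.49 rad/s; ζ = 2.74/(2·3.49) = 0.392.
ω_d = 3.49·√(1 − 0.392²) = 3.21 rad/s.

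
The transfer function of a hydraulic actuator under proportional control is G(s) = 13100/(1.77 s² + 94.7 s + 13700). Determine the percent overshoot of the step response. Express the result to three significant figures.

%OS ≈ 36.7%

Dividing through by 1.77: denominator becomes s² + 53.50 s + 7740.
So ω_n = √7740 = 88.0 rad/s and ζ = 53.50/(2·88.0) = 0.304.
%OS = 100 e^{−πζ/√(1−ζ²)} with ζ = 0.304 gives 36.7%.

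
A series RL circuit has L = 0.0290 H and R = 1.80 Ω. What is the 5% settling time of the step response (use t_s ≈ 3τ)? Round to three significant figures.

t_s ≈ 0.0483 s

τ = L/R = 0.0290/1.80 = 0.0161 s.
t_s ≈ 3τ = 0.0483 s.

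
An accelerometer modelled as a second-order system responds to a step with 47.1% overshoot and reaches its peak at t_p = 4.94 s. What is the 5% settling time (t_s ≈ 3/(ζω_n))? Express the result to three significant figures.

ζ from %OS: ζ = |ln 0.471|/√(π²+ln²0.471) = 0.233.
From t_p = π/ω_d, ω_d = π/4.94 = 0.636 rad/s, so ω_n = ω_d/√(1−ζ²) = 0.654 rad/s.
t_s ≈ 3/(ζω_n) = 3/(0.233·0.654) = 19.7 s.

t_s ≈ 19.7 s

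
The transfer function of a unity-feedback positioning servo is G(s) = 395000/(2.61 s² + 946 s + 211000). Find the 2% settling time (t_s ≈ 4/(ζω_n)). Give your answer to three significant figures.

t_s ≈ 0.0221 s

Dividing through by 2.61: denominator becomes s² + 362.5 s + 80840.
So ω_n = √80840 = 284 rad/s and ζ = 362.5/(2·284) = 0.637.
t_s ≈ 4/(ζω_n) = 0.0221 s.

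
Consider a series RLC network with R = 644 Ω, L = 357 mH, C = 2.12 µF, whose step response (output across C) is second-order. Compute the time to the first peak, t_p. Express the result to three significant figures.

For a series RLC circuit (capacitor voltage as output), ω_n = 1/√(LC) = 1/√(357 mH · 2.12 µF) = 1150 rad/s.
ζ = (R/2)·√(C/L) = (644/2)·√(2.12 µF/357 mH) = 0.785.
ω_d = ω_n√(1−ζ²) = 713 rad/s. t_p = π/ω_d = 0.00441 s.

t_p ≈ 0.00441 s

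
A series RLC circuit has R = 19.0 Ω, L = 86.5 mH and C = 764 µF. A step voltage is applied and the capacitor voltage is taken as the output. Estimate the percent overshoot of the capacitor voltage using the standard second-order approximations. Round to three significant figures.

For a series RLC circuit (capacitor voltage as output), ω_n = 1/√(LC) = 1/√(86.5 mH · 764 µF) = 123 rad/s.
ζ = (R/2)·√(C/L) = (19.0/2)·√(764 µF/86.5 mH) = 0.893.
Overshoot: exp(−π·0.893/√(1−0.893²)) = 0.00197, i.e. 0.197%.

%OS ≈ 0.197%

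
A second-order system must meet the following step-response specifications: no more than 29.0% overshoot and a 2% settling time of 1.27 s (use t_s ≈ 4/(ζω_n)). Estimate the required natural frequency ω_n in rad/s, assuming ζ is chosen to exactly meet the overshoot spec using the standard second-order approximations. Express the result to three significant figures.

From %OS = 100·exp(−πζ/√(1−ζ²)), invert to get ζ = −ln(OS)/√(π² + ln²(OS)) with OS = 0.290.
−ln 0.290 = 1.238, so ζ = 1.238/√(π² + 1.532) = 0.367.
From t_s ≈ 4/(ζω_n): ω_n = 4/(ζ·t_s) = 4/(0.367·1.27) = 8.59 rad/s.

ω_n ≈ 8.59 rad/s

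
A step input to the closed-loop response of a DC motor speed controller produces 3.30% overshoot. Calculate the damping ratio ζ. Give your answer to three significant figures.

ζ = −ln(OS)/√(π² + (ln OS)²). With OS = 0.0330, ln OS = −3.411 and ζ = 3.411/4.637 = 0.736.

ζ ≈ 0.736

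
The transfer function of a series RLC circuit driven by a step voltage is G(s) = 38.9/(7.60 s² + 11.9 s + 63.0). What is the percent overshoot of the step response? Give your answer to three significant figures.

%OS ≈ 41.2%

Dividing through by 7.60: denominator becomes s² + 1.566 s + 8.289.
So ω_n = √8.289 = 2.88 rad/s and ζ = 1.566/(2·2.88) = 0.272.
%OS = 100 e^{−πζ/√(1−ζ²)} with ζ = 0.272 gives 41.2%.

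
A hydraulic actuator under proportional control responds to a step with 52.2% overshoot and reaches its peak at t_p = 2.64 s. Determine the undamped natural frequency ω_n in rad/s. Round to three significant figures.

ω_n ≈ 1.22 rad/s

The overshoot fixes ζ = −ln(OS)/√(π²+ln²(OS)) = 0.203.
t_p = π/ω_d ⇒ ω_d = 1.19 rad/s; then ω_n = ω_d/√(1−ζ²) = 1.22 rad/s.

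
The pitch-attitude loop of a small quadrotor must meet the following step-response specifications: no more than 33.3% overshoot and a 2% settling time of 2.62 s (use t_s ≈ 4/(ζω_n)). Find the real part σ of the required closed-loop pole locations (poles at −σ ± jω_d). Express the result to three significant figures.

σ ≈ 1.53

The settling-time spec alone fixes σ = ζω_n = 4/t_s = 4/2.62 = 1.53.
(Overshoot then fixes ζ = 0.330 and hence ω_d = σ·√(1−ζ²)/ζ = 4.36 rad/s.)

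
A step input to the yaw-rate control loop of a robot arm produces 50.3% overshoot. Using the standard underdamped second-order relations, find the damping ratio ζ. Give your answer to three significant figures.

ζ ≈ 0.214

ζ = −ln(OS)/√(π² + (ln OS)²). With OS = 0.503, ln OS = −0.6872 and ζ = 0.6872/3.216 = 0.214.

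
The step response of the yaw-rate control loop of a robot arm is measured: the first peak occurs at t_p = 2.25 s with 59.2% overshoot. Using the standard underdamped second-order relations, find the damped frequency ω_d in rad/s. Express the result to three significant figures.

t_p = π/ω_d, so ω_d = π/2.25 = 1.40 rad/s.

ω_d ≈ 1.40 rad/s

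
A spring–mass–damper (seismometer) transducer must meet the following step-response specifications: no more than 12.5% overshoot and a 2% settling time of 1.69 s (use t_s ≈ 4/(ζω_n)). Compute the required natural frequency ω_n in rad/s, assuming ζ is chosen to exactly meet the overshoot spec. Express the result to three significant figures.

ω_n ≈ 4.29 rad/s

From %OS = 100·exp(−πζ/√(1−ζ²)), invert to get ζ = −ln(OS)/√(π² + ln²(OS)) with OS = 0.125.
−ln 0.125 = 2.079, so ζ = 2.079/√(π² + 4.324) = 0.552.
Then ω_n = 4/(ζ t_s) = 4/(0.552 × 1.69) = 4.29 rad/s.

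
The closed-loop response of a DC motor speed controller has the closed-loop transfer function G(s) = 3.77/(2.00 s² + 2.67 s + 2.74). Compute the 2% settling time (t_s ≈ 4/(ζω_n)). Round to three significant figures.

Dividing through by 2.00: denominator becomes s² + 1.335 s + 1.370.
So ω_n = √1.370 = 1.17 rad/s and ζ = 1.335/(2·1.17) = 0.570.
t_s ≈ 4/(ζω_n) = 5.99 s.

t_s ≈ 5.99 s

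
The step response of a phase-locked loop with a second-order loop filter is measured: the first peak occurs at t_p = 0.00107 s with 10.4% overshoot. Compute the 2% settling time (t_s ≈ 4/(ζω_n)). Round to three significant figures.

t_s ≈ 0.00189 s

The overshoot fixes ζ = −ln(OS)/√(π²+ln²(OS)) = 0.585.
From t_p = π/ω_d, ω_d = π/0.00107 = 2940 rad/s, so ω_n = ω_d/√(1−ζ²) = 3620 rad/s.
t_s ≈ 4/(ζω_n) = 4/(0.585·3620) = 0.00189 s.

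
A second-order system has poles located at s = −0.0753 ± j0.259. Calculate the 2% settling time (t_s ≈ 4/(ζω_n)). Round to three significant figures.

For poles at −σ ± jω_d, ζω_n = σ = 0.0753, so t_s ≈ 4/σ = 53.1 s.

t_s ≈ 53.1 s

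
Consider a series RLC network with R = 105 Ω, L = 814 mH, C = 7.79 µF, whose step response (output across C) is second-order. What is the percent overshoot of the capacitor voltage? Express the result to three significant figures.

%OS ≈ 59.6%

For a series RLC circuit (capacitor voltage as output), ω_n = 1/√(LC) = 1/√(814 mH · 7.79 µF) = 397 rad/s.
ζ = (R/2)·√(C/L) = (105/2)·√(7.79 µF/814 mH) = 0.162.
Overshoot: exp(−π·0.162/√(1−0.162²)) = 0.596, i.e. 59.6%.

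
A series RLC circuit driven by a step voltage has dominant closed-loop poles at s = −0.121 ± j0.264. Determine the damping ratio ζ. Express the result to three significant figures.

ζ ≈ 0.417

With σ = 0.121, ω_d = 0.264: ω_n = √(σ²+ω_d²) = 0.290 rad/s, ζ = σ/ω_n = 0.417.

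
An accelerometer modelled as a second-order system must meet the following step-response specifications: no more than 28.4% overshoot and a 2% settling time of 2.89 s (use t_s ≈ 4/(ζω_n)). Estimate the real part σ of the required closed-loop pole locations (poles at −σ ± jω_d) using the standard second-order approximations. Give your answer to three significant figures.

σ ≈ 1.38

The settling-time spec alone fixes σ = ζω_n = 4/t_s = 4/2.89 = 1.38.
(Overshoot then fixes ζ = 0.372 and hence ω_d = σ·√(1−ζ²)/ζ = 3.45 rad/s.)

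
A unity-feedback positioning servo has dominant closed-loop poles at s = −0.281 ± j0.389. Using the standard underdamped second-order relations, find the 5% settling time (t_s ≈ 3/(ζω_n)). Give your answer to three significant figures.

For poles at −σ ± jω_d, ζω_n = σ = 0.281, so t_s ≈ 3/σ = 10.7 s.

t_s ≈ 10.7 s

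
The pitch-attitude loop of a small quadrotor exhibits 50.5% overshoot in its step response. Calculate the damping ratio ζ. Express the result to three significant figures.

Inverting the overshoot relation: ζ = |ln 0.505|/√(π² + ln²0.505) = 0.213.

ζ ≈ 0.213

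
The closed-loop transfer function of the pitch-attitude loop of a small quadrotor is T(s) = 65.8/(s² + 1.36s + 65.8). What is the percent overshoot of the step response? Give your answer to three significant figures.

%OS ≈ 76.8%

Matching coefficients with s² + 2ζω_n s + ω_n² gives ω_n² = 65.8 ⇒ ω_n = 8.11 rad/s, and ζ = 1.36/(2ω_n) = 0.0838.
%OS = 100 e^{−πζ/√(1−ζ²)} with ζ = 0.0838 gives 76.8%.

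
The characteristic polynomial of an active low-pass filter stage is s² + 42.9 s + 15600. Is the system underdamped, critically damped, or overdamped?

underdamped

a² − 4b = 42.9² − 4·15600 < 0 (complex roots); the system is underdamped.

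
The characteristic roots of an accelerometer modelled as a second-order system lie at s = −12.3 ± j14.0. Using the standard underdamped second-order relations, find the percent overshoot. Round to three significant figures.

%OS ≈ 6.33%

The poles are at −σ ± jω_d with σ = 12.3 and ω_d = 14.0, so ω_n = √(σ²+ω_d²) = 18.6 rad/s and ζ = σ/ω_n = 0.660.
Overshoot: exp(−π·0.660/√(1−0.660²)) = 0.0633, i.e. 6.33%.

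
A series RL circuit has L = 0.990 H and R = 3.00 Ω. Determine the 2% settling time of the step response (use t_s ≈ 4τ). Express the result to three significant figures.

t_s ≈ 1.32 s

τ = L/R = 0.990/3.00 = 0.330 s.
t_s ≈ 4τ = 1.32 s.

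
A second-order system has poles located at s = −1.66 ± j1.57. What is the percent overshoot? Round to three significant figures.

%OS ≈ 3.61%

With σ = 1.66, ω_d = 1.57: ω_n = √(σ²+ω_d²) = 2.28 rad/s, ζ = σ/ω_n = 0.727.
%OS = 100·exp(−πζ/√(1−ζ²)) = 3.61%.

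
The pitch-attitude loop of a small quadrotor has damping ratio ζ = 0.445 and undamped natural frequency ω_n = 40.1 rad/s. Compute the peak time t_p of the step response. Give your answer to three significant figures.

t_p ≈ 0.0875 s

The damped frequency is ω_d = ω_n√(1−ζ²) = 40.1·√(1−0.198) = 35.9 rad/s.
Peak time t_p = π/ω_d = π/35.9 = 0.0875 s.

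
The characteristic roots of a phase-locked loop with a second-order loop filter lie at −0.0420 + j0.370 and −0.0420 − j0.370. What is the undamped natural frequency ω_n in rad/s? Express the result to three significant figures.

With σ = 0.0420, ω_d = 0.370: ω_n = √(σ²+ω_d²) = 0.372 rad/s, ζ = σ/ω_n = 0.113.

ω_n ≈ 0.372 rad/s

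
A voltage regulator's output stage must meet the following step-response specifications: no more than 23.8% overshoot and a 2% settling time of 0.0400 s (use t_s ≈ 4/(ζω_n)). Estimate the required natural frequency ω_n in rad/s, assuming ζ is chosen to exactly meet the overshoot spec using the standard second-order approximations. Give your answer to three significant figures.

Inverting the overshoot relation: ζ = |ln 0.238|/√(π² + ln²0.238) = 0.416.
Then ω_n = 4/(ζ t_s) = 4/(0.416 × 0.0400) = 241 rad/s.

ω_n ≈ 241 rad/s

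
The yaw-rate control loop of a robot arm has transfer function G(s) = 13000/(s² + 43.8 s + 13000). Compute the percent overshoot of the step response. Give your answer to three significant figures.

Matching coefficients with s² + 2ζω_n s + ω_n² gives ω_n² = 13000 ⇒ ω_n = 114 rad/s, and ζ = 43.8/(2ω_n) = 0.192.
%OS = 100 e^{−πζ/√(1−ζ²)} with ζ = 0.192 gives 54.1%.

%OS ≈ 54.1%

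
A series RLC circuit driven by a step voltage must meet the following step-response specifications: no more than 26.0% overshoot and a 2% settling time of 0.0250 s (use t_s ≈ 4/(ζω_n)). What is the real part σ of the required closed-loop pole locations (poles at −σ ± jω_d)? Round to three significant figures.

σ ≈ 160

The settling-time spec alone fixes σ = ζω_n = 4/t_s = 4/0.0250 = 160.
(Overshoot then fixes ζ = 0.394 and hence ω_d = σ·√(1−ζ²)/ζ = 373 rad/s.)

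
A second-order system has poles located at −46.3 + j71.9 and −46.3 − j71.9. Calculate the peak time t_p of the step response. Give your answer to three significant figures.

t_p = π/ω_d with ω_d = 71.9 (the imaginary part), so t_p = 0.0437 s.

t_p ≈ 0.0437 s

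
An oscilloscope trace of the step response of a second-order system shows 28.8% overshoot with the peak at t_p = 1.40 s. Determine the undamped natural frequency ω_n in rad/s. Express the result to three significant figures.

ω_n ≈ 2.41 rad/s

From the overshoot, ζ = −ln(OS)/√(π²+ln²(OS)) = 0.368.
From t_p = π/ω_d, ω_d = π/1.40 = 2.24 rad/s, so ω_n = ω_d/√(1−ζ²) = 2.41 rad/s.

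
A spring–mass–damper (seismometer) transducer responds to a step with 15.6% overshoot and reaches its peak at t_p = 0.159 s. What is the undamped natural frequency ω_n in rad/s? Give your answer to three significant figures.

ω_n ≈ 23.0 rad/s

ζ from %OS: ζ = |ln 0.156|/√(π²+ln²0.156) = 0.509.
From t_p = π/ω_d, ω_d = π/0.159 = 19.8 rad/s, so ω_n = ω_d/√(1−ζ²) = 23.0 rad/s.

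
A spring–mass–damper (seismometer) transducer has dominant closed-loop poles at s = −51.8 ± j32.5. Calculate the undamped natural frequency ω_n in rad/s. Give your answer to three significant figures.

ω_n ≈ 61.2 rad/s

|pole| = ω_n = √(51.8² + 32.5²) = 61.2 rad/s; ζ = cos θ = σ/ω_n = 0.847.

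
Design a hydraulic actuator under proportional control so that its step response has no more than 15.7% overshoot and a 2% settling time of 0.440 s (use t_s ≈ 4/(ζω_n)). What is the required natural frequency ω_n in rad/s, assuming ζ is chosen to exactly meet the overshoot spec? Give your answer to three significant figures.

ω_n ≈ 17.9 rad/s

Inverting the overshoot relation: ζ = |ln 0.157|/√(π² + ln²0.157) = 0.508.
From t_s ≈ 4/(ζω_n): ω_n = 4/(ζ·t_s) = 4/(0.508·0.440) = 17.9 rad/s.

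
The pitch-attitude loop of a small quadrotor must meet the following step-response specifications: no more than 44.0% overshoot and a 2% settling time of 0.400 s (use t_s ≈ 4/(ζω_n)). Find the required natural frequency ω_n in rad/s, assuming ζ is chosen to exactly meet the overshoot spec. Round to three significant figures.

From %OS = 100·exp(−πζ/√(1−ζ²)), invert to get ζ = −ln(OS)/√(π² + ln²(OS)) with OS = 0.440.
−ln 0.440 = 0.8210, so ζ = 0.8210/√(π² + 0.6740) = 0.253.
From t_s ≈ 4/(ζω_n): ω_n = 4/(ζ·t_s) = 4/(0.253·0.400) = 39.6 rad/s.

ω_n ≈ 39.6 rad/s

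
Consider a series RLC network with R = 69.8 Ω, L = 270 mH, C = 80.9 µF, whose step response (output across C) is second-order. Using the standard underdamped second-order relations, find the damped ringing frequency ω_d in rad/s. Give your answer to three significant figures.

ω_d ≈ 171 rad/s

For a series RLC circuit (capacitor voltage as output), ω_n = 1/√(LC) = 1/√(270 mH · 80.9 µF) = 214 rad/s.
ζ = (R/2)·√(C/L) = (69.8/2)·√(80.9 µF/270 mH) = 0.604.
ω_d = ω_n√(1−ζ²) = 171 rad/s.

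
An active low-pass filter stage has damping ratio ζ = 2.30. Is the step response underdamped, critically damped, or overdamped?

overdamped

Since ζ = 2.30 > 1, the system is overdamped.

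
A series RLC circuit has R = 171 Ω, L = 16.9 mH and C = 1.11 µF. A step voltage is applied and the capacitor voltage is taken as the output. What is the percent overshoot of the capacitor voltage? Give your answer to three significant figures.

%OS ≈ 4.88%

For a series RLC circuit (capacitor voltage as output), ω_n = 1/√(LC) = 1/√(16.9 mH · 1.11 µF) = 7300 rad/s.
ζ = (R/2)·√(C/L) = (171/2)·√(1.11 µF/16.9 mH) = 0.693.
Overshoot: exp(−π·0.693/√(1−0.693²)) = 0.0488, i.e. 4.88%.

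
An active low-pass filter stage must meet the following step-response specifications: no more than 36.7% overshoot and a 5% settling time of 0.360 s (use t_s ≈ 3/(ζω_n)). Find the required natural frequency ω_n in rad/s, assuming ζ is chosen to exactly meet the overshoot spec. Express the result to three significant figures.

ω_n ≈ 27.4 rad/s

ζ = −ln(OS)/√(π² + (ln OS)²). With OS = 0.367, ln OS = −1.002 and ζ = 1.002/3.298 = 0.304.
Then ω_n = 3/(ζ t_s) = 3/(0.304 × 0.360) = 27.4 rad/s.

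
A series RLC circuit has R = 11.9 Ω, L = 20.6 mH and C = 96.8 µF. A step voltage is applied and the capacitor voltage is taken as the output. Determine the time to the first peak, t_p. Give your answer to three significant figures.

t_p ≈ 0.00486 s

For a series RLC circuit (capacitor voltage as output), ω_n = 1/√(LC) = 1/√(20.6 mH · 96.8 µF) = 708 rad/s.
ζ = (R/2)·√(C/L) = (11.9/2)·√(96.8 µF/20.6 mH) = 0.408.
The damped frequency ω_d = ω_n√(1−ζ²) = 647 rad/s. t_p = π/ω_d = 0.00486 s.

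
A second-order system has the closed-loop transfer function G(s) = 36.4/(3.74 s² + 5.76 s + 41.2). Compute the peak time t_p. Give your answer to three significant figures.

t_p ≈ 0.973 s

Dividing through by 3.74: denominator becomes s² + 1.540 s + 11.02.
So ω_n = √11.02 = 3.32 rad/s and ζ = 1.540/(2·3.32) = 0.232.
The damped frequency ω_d = ω_n√(1−ζ²) = 3.23 rad/s. t_p = π/ω_d = 0.973 s.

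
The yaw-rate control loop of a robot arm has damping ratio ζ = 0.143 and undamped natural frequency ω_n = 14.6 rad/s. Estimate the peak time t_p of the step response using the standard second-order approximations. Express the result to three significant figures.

t_p ≈ 0.217 s

The damped frequency is ω_d = ω_n√(1−ζ²) = 14.6·√(1−0.0204) = 14.4 rad/s.
Peak time t_p = π/ω_d = π/14.4 = 0.217 s.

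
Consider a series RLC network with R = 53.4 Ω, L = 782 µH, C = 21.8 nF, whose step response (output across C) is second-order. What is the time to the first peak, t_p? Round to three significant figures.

For a series RLC circuit (capacitor voltage as output), ω_n = 1/√(LC) = 1/√(782 µH · 21.8 nF) = 242000 rad/s.
ζ = (R/2)·√(C/L) = (53.4/2)·√(21.8 nF/782 µH) = 0.141.
The damped frequency ω_d = ω_n√(1−ζ²) = 240000 rad/s. t_p = π/ω_d = 0.0000131 s.

t_p ≈ 0.0000131 s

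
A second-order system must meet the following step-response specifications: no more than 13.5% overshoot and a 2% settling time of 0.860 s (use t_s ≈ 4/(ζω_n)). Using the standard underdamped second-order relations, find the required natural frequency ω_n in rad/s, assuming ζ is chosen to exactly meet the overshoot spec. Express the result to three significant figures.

ω_n ≈ 8.65 rad/s

ζ = −ln(OS)/√(π² + (ln OS)²). With OS = 0.135, ln OS = −2.002 and ζ = 2.002/3.726 = 0.538.
From t_s ≈ 4/(ζω_n): ω_n = 4/(ζ·t_s) = 4/(0.538·0.860) = 8.65 rad/s.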